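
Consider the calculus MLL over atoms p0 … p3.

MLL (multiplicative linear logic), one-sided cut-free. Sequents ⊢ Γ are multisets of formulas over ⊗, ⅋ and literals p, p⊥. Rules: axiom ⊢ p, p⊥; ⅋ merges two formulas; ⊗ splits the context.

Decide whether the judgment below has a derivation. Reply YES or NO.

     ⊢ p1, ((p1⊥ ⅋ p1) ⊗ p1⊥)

Derivation trace:
[⊗]  ⊢ p1, ((p1⊥ ⅋ p1) ⊗ p1⊥)
  [⅋]  ⊢ (p1⊥ ⅋ p1)
    [Ax]  ⊢ p1, p1⊥
  [Ax]  ⊢ p1, p1⊥

Result: YES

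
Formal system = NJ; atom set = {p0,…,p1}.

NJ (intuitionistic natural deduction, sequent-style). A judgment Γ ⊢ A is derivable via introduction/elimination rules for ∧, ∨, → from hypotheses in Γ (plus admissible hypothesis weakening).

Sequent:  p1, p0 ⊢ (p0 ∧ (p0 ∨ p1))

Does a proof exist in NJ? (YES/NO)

Derivation (root first):
[∧I] p1, p0 ⊢ (p0 ∧ (p0 ∨ p1))
  [Ax] p0 ⊢ p0
  [∨I₂] p1 ⊢ (p0 ∨ p1)
    [Ax] p1 ⊢ p1

Result: YES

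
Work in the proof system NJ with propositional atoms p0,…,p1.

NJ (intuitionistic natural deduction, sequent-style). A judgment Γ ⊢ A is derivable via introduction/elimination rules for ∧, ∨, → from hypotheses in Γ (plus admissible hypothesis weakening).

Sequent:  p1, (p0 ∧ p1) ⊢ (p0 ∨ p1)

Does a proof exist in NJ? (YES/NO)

Derivation (root first):
[∨I₂] p1, (p0 ∧ p1) ⊢ (p0 ∨ p1)
  [Wk] p1, (p0 ∧ p1) ⊢ p1
    [Ax] p1 ⊢ p1

Result: YES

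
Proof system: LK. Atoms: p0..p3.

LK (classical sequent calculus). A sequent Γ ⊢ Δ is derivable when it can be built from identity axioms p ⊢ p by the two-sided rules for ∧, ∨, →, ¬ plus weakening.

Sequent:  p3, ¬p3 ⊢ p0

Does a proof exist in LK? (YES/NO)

Derivation (root first):
[WR] p3, ¬p3 ⊢ p0
  [¬L] p3, ¬p3 ⊢ 
    [Ax] p3 ⊢ p3

Result: YES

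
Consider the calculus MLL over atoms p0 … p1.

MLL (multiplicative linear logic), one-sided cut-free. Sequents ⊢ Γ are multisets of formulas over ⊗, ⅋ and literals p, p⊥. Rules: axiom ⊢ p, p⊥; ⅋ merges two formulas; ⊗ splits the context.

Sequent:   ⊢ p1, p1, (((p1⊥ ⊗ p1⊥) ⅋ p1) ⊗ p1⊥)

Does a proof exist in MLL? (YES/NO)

Proof tree:
[⊗]  ⊢ p1, p1, (((p1⊥ ⊗ p1⊥) ⅋ p1) ⊗ p1⊥)
  [⅋]  ⊢ p1, ((p1⊥ ⊗ p1⊥) ⅋ p1)
    [⊗]  ⊢ p1, p1, (p1⊥ ⊗ p1⊥)
      [Ax]  ⊢ p1, p1⊥
      [Ax]  ⊢ p1, p1⊥
  [Ax]  ⊢ p1, p1⊥

Result: YES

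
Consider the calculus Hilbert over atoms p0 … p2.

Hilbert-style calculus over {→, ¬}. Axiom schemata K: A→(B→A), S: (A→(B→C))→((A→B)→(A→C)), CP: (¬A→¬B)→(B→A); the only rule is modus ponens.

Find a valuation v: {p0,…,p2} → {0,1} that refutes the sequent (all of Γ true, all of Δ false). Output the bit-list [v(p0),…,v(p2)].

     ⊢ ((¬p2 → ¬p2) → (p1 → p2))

Truth-table refutation:
  v=000: Γ:[] Δ:[((¬p2 → ¬p2) → (p1 → p2))=T] refutes=False
  v=001: Γ:[] Δ:[((¬p2 → ¬p2) → (p1 → p2))=T] refutes=False
  v=010: Γ:[] Δ:[((¬p2 → ¬p2) → (p1 → p2))=F] refutes=True  ← countermodel

Result: [0, 1, 0]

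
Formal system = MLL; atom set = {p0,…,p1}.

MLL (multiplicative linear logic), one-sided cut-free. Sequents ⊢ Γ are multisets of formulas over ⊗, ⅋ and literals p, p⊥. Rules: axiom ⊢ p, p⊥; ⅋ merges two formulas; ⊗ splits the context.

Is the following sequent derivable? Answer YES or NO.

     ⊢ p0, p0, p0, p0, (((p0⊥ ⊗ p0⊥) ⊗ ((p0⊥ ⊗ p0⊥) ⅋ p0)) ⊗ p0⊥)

Derivation trace:
[⊗]  ⊢ p0, p0, p0, p0, (((p0⊥ ⊗ p0⊥) ⊗ ((p0⊥ ⊗ p0⊥) ⅋ p0)) ⊗ p0⊥)
  [⊗]  ⊢ p0, p0, p0, ((p0⊥ ⊗ p0⊥) ⊗ ((p0⊥ ⊗ p0⊥) ⅋ p0))
    [⊗]  ⊢ p0, p0, (p0⊥ ⊗ p0⊥)
      [Ax]  ⊢ p0, p0⊥
      [Ax]  ⊢ p0, p0⊥
    [⅋]  ⊢ p0, ((p0⊥ ⊗ p0⊥) ⅋ p0)
      [⊗]  ⊢ p0, p0, (p0⊥ ⊗ p0⊥)
        [Ax]  ⊢ p0, p0⊥
        [Ax]  ⊢ p0, p0⊥
  [Ax]  ⊢ p0, p0⊥

Result: YES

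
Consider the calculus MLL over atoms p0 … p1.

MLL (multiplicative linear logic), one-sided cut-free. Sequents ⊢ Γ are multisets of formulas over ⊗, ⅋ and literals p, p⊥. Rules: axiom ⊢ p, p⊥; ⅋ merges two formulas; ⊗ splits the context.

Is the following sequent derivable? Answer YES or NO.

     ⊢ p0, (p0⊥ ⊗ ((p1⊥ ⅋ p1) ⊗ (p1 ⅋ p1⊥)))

Derivation (root first):
[⊗]  ⊢ p0, (p0⊥ ⊗ ((p1⊥ ⅋ p1) ⊗ (p1 ⅋ p1⊥)))
  [Ax]  ⊢ p0, p0⊥
  [⊗]  ⊢ ((p1⊥ ⅋ p1) ⊗ (p1 ⅋ p1⊥))
    [⅋]  ⊢ (p1⊥ ⅋ p1)
      [Ax]  ⊢ p1, p1⊥
    [⅋]  ⊢ (p1 ⅋ p1⊥)
      [Ax]  ⊢ p1, p1⊥

Result: YES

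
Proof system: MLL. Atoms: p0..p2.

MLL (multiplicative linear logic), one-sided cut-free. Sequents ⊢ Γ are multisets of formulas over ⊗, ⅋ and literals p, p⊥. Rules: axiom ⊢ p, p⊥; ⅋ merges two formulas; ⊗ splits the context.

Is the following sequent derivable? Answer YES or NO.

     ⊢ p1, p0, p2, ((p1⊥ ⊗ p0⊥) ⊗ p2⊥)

Proof tree:
[⊗]  ⊢ p1, p0, p2, ((p1⊥ ⊗ p0⊥) ⊗ p2⊥)
  [⊗]  ⊢ p1, p0, (p1⊥ ⊗ p0⊥)
    [Ax]  ⊢ p1, p1⊥
    [Ax]  ⊢ p0, p0⊥
  [Ax]  ⊢ p2, p2⊥

Result: YES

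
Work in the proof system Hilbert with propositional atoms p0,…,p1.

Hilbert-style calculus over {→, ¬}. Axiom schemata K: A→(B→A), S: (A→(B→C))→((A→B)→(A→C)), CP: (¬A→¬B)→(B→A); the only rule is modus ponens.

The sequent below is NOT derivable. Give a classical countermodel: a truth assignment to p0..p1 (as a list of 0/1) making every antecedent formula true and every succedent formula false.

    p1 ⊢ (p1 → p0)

Search for a countermodel by truth-table:
  v=00: Γ:[p1=F] Δ:[(p1 → p0)=T] refutes=False
  v=01: Γ:[p1=T] Δ:[(p1 → p0)=F] refutes=True  ← countermodel

Result: [0, 1]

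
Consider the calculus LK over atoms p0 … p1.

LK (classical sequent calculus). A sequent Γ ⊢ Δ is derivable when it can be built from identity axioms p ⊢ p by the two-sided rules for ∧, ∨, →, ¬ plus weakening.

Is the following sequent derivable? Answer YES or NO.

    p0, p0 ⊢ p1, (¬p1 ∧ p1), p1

Enumerate valuations to refute Γ ⊢ Δ:
  v=00: Γ:[p0=F, p0=F] Δ:[p1=F, (¬p1 ∧ p1)=F, p1=F] refutes=False
  v=01: Γ:[p0=F, p0=F] Δ:[p1=T, (¬p1 ∧ p1)=F, p1=T] refutes=False
  v=10: Γ:[p0=T, p0=T] Δ:[p1=F, (¬p1 ∧ p1)=F, p1=F] refutes=True  ← countermodel

Result: NO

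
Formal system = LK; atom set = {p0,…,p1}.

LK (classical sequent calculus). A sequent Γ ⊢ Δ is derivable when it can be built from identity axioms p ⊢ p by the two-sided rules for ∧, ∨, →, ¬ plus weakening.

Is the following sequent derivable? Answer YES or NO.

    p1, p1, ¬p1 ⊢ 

Proof tree:
[¬L] p1, p1, ¬p1 ⊢ 
  [WL] p1, p1 ⊢ p1
    [Ax] p1 ⊢ p1

Result: YES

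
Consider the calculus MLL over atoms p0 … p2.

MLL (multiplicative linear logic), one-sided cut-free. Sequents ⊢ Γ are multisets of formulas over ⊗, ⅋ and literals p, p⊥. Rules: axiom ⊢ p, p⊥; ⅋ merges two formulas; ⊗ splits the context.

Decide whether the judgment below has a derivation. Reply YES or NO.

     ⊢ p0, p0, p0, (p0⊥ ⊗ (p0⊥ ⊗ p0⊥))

Derivation (root first):
[⊗]  ⊢ p0, p0, p0, (p0⊥ ⊗ (p0⊥ ⊗ p0⊥))
  [Ax]  ⊢ p0, p0⊥
  [⊗]  ⊢ p0, p0, (p0⊥ ⊗ p0⊥)
    [Ax]  ⊢ p0, p0⊥
    [Ax]  ⊢ p0, p0⊥

Result: YES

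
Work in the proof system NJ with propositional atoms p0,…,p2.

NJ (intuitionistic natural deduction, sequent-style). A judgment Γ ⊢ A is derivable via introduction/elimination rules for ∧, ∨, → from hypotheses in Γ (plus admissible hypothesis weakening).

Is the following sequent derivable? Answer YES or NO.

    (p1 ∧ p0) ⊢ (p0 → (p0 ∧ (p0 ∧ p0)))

Derivation (root first):
[→I] (p1 ∧ p0) ⊢ (p0 → (p0 ∧ (p0 ∧ p0)))
  [Wk] p0, (p1 ∧ p0) ⊢ (p0 ∧ (p0 ∧ p0))
    [∧I] p0 ⊢ (p0 ∧ (p0 ∧ p0))
      [Ax] p0 ⊢ p0
      [∧I] p0 ⊢ (p0 ∧ p0)
        [Ax] p0 ⊢ p0
        [Ax] p0 ⊢ p0

Result: YES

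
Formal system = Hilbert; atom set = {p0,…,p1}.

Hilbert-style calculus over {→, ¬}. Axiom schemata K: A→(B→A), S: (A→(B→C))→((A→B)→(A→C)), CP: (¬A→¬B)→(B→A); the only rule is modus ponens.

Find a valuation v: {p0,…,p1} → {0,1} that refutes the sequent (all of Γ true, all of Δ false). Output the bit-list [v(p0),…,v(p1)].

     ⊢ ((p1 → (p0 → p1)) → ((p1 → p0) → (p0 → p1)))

Enumerate valuations to refute Γ ⊢ Δ:
  v=00: Γ:[] Δ:[((p1 → (p0 → p1)) → ((p1 → p0) → (p0 → p1)))=T] refutes=False
  v=01: Γ:[] Δ:[((p1 → (p0 → p1)) → ((p1 → p0) → (p0 → p1)))=T] refutes=False
  v=10: Γ:[] Δ:[((p1 → (p0 → p1)) → ((p1 → p0) → (p0 → p1)))=F] refutes=True  ← countermodel

Result: [1, 0]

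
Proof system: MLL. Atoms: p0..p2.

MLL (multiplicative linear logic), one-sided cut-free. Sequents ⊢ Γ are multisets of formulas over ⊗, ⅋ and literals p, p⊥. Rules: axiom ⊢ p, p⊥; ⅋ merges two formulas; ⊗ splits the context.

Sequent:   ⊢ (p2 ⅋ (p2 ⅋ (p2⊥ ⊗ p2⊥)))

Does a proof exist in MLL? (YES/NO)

Derivation trace:
[⅋]  ⊢ (p2 ⅋ (p2 ⅋ (p2⊥ ⊗ p2⊥)))
  [⅋]  ⊢ p2, (p2 ⅋ (p2⊥ ⊗ p2⊥))
    [⊗]  ⊢ p2, p2, (p2⊥ ⊗ p2⊥)
      [Ax]  ⊢ p2, p2⊥
      [Ax]  ⊢ p2, p2⊥

Result: YES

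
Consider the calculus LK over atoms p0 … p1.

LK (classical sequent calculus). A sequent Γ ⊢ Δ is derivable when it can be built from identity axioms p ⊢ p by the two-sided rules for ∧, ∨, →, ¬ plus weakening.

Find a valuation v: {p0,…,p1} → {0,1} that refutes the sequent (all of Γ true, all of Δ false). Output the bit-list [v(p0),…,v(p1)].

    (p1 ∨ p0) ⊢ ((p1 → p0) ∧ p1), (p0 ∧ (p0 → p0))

Enumerate valuations to refute Γ ⊢ Δ:
  v=00: Γ:[(p1 ∨ p0)=F] Δ:[((p1 → p0) ∧ p1)=F, (p0 ∧ (p0 → p0))=F] refutes=False
  v=01: Γ:[(p1 ∨ p0)=T] Δ:[((p1 → p0) ∧ p1)=F, (p0 ∧ (p0 → p0))=F] refutes=True  ← countermodel

Result: [0, 1]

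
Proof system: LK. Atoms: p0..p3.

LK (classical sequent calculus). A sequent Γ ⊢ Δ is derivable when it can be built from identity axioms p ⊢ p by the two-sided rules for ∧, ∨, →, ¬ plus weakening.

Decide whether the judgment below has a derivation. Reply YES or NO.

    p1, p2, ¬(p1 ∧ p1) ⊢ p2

Derivation trace:
[¬L] p1, p2, ¬(p1 ∧ p1) ⊢ p2
  [∧R] p1, p2 ⊢ p2, (p1 ∧ p1)
    [WR] p2 ⊢ p2, p1
      [Ax] p2 ⊢ p2
    [Ax] p1 ⊢ p1

Result: YES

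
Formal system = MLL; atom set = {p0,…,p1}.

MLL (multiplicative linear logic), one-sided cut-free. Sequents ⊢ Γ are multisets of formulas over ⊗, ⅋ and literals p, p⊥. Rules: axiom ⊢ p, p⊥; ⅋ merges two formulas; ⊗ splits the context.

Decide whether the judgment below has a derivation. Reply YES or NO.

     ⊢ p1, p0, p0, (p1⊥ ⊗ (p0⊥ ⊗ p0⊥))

Proof tree:
[⊗]  ⊢ p1, p0, p0, (p1⊥ ⊗ (p0⊥ ⊗ p0⊥))
  [Ax]  ⊢ p1, p1⊥
  [⊗]  ⊢ p0, p0, (p0⊥ ⊗ p0⊥)
    [Ax]  ⊢ p0, p0⊥
    [Ax]  ⊢ p0, p0⊥

Result: YES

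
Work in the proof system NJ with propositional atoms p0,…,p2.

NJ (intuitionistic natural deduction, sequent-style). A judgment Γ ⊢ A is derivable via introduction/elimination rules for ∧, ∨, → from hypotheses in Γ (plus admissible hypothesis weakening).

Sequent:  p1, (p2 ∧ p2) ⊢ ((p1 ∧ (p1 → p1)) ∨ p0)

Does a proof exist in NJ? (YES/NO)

Derivation (root first):
[Wk] p1, (p2 ∧ p2) ⊢ ((p1 ∧ (p1 → p1)) ∨ p0)
  [∨I₁] p1 ⊢ ((p1 ∧ (p1 → p1)) ∨ p0)
    [∧I] p1 ⊢ (p1 ∧ (p1 → p1))
      [Ax] p1 ⊢ p1
      [→I]  ⊢ (p1 → p1)
        [Ax] p1 ⊢ p1

Result: YES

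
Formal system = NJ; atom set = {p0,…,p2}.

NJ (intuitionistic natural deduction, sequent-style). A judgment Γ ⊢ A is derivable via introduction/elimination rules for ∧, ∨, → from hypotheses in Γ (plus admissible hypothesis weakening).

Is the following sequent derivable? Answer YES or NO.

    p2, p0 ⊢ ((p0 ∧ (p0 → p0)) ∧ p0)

Proof tree:
[∧I] p2, p0 ⊢ ((p0 ∧ (p0 → p0)) ∧ p0)
  [∧I] p2, p0 ⊢ (p0 ∧ (p0 → p0))
    [Wk] p0, p2, p2 ⊢ p0
      [Wk] p0, p2 ⊢ p0
        [Ax] p0 ⊢ p0
    [→I]  ⊢ (p0 → p0)
      [Ax] p0 ⊢ p0
  [Ax] p0 ⊢ p0

Result: YES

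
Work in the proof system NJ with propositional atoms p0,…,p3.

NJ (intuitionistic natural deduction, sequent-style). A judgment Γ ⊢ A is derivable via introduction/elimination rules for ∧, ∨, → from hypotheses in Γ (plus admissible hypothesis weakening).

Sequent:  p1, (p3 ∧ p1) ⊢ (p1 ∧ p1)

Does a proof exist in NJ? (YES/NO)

Derivation (root first):
[∧I] p1, (p3 ∧ p1) ⊢ (p1 ∧ p1)
  [Ax] p1 ⊢ p1
  [Wk] p1, (p3 ∧ p1) ⊢ p1
    [Ax] p1 ⊢ p1

Result: YES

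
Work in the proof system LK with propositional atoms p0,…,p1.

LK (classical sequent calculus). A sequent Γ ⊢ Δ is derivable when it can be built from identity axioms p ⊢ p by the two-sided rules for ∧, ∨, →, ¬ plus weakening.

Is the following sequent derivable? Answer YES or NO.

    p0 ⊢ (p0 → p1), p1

Enumerate valuations to refute Γ ⊢ Δ:
  v=00: Γ:[p0=F] Δ:[(p0 → p1)=T, p1=F] refutes=False
  v=01: Γ:[p0=F] Δ:[(p0 → p1)=T, p1=T] refutes=False
  v=10: Γ:[p0=T] Δ:[(p0 → p1)=F, p1=F] refutes=True  ← countermodel

Result: NO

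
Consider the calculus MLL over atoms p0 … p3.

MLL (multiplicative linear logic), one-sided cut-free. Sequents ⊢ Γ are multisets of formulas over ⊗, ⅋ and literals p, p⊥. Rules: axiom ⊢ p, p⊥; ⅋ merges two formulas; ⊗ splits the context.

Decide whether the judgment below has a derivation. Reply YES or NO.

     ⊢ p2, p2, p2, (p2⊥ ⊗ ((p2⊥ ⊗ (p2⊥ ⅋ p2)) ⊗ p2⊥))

Derivation (root first):
[⊗]  ⊢ p2, p2, p2, (p2⊥ ⊗ ((p2⊥ ⊗ (p2⊥ ⅋ p2)) ⊗ p2⊥))
  [Ax]  ⊢ p2, p2⊥
  [⊗]  ⊢ p2, p2, ((p2⊥ ⊗ (p2⊥ ⅋ p2)) ⊗ p2⊥)
    [⊗]  ⊢ p2, (p2⊥ ⊗ (p2⊥ ⅋ p2))
      [Ax]  ⊢ p2, p2⊥
      [⅋]  ⊢ (p2⊥ ⅋ p2)
        [Ax]  ⊢ p2, p2⊥
    [Ax]  ⊢ p2, p2⊥

Result: YES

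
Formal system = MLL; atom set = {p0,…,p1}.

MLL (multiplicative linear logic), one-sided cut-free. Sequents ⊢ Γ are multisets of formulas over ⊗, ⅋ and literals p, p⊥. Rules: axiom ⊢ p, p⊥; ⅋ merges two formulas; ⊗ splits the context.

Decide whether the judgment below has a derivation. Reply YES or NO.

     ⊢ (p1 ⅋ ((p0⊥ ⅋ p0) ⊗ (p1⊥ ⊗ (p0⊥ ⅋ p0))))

Proof tree:
[⅋]  ⊢ (p1 ⅋ ((p0⊥ ⅋ p0) ⊗ (p1⊥ ⊗ (p0⊥ ⅋ p0))))
  [⊗]  ⊢ p1, ((p0⊥ ⅋ p0) ⊗ (p1⊥ ⊗ (p0⊥ ⅋ p0)))
    [⅋]  ⊢ (p0⊥ ⅋ p0)
      [Ax]  ⊢ p0, p0⊥
    [⊗]  ⊢ p1, (p1⊥ ⊗ (p0⊥ ⅋ p0))
      [Ax]  ⊢ p1, p1⊥
      [⅋]  ⊢ (p0⊥ ⅋ p0)
        [Ax]  ⊢ p0, p0⊥

Result: YES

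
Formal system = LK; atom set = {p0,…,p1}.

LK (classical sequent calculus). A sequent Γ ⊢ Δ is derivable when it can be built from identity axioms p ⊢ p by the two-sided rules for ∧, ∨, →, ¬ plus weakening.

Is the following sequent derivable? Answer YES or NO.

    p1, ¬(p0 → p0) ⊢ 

Proof tree:
[¬L] p1, ¬(p0 → p0) ⊢ 
  [→R] p1 ⊢ (p0 → p0)
    [WL] p0, p1 ⊢ p0
      [Ax] p0 ⊢ p0

Result: YES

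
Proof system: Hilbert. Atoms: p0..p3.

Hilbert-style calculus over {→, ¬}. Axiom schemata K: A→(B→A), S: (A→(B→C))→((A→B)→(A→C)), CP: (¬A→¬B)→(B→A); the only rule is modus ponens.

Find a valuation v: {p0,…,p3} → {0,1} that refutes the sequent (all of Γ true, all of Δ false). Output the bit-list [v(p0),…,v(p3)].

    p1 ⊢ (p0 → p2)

Search for a countermodel by truth-table:
  v=0000: Γ:[p1=F] Δ:[(p0 → p2)=T] refutes=False
  v=0001: Γ:[p1=F] Δ:[(p0 → p2)=T] refutes=False
  v=0010: Γ:[p1=F] Δ:[(p0 → p2)=T] refutes=False
  v=0011: Γ:[p1=F] Δ:[(p0 → p2)=T] refutes=False
  v=0100: Γ:[p1=T] Δ:[(p0 → p2)=T] refutes=False
  v=0101: Γ:[p1=T] Δ:[(p0 → p2)=T] refutes=False
  v=0110: Γ:[p1=T] Δ:[(p0 → p2)=T] refutes=False
  v=0111: Γ:[p1=T] Δ:[(p0 → p2)=T] refutes=False
  v=1000: Γ:[p1=F] Δ:[(p0 → p2)=F] refutes=False
  v=1001: Γ:[p1=F] Δ:[(p0 → p2)=F] refutes=False
  v=1010: Γ:[p1=F] Δ:[(p0 → p2)=T] refutes=False
  v=1011: Γ:[p1=F] Δ:[(p0 → p2)=T] refutes=False
  v=1100: Γ:[p1=T] Δ:[(p0 → p2)=F] refutes=True  ← countermodel

Result: [1, 1, 0, 0]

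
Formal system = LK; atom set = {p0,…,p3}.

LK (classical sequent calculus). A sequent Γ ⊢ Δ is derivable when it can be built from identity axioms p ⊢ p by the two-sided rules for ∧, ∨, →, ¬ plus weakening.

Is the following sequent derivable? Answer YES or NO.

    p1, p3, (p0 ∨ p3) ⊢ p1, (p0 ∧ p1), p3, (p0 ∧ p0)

Derivation trace:
[∨L] p1, p3, (p0 ∨ p3) ⊢ p1, (p0 ∧ p1), p3, (p0 ∧ p0)
  [WR] p3, p0 ⊢ (p0 ∧ p0), p1
    [∧R] p3, p0 ⊢ (p0 ∧ p0)
      [WL] p0, p3 ⊢ p0
        [Ax] p0 ⊢ p0
      [WL] p0, p3 ⊢ p0
        [Ax] p0 ⊢ p0
  [∧R] p1, p3 ⊢ p3, (p0 ∧ p1)
    [WR] p3 ⊢ p3, p0
      [Ax] p3 ⊢ p3
    [Ax] p1 ⊢ p1

Result: YES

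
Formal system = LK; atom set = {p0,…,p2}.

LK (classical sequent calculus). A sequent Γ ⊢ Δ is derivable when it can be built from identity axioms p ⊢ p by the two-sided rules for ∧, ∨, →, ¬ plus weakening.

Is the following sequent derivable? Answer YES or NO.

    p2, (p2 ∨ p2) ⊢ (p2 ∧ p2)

Derivation (root first):
[∧R] p2, (p2 ∨ p2) ⊢ (p2 ∧ p2)
  [∨L] (p2 ∨ p2) ⊢ p2
    [Ax] p2 ⊢ p2
    [Ax] p2 ⊢ p2
  [Ax] p2 ⊢ p2

Result: YES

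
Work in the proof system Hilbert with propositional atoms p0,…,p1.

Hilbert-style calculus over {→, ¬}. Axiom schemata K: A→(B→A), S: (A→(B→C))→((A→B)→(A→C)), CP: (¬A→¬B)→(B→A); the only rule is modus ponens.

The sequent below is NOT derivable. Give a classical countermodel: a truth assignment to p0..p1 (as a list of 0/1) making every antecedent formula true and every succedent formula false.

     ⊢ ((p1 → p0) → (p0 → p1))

Search for a countermodel by truth-table:
  v=00: Γ:[] Δ:[((p1 → p0) → (p0 → p1))=T] refutes=False
  v=01: Γ:[] Δ:[((p1 → p0) → (p0 → p1))=T] refutes=False
  v=10: Γ:[] Δ:[((p1 → p0) → (p0 → p1))=F] refutes=True  ← countermodel

Result: [1, 0]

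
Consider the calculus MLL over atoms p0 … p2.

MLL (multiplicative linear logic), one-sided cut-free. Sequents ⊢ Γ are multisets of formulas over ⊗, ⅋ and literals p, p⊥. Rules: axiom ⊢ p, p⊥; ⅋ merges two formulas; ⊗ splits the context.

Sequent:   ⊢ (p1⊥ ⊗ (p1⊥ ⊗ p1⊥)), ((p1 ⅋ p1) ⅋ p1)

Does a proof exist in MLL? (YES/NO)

Derivation trace:
[⅋]  ⊢ (p1⊥ ⊗ (p1⊥ ⊗ p1⊥)), ((p1 ⅋ p1) ⅋ p1)
  [⅋]  ⊢ p1, (p1⊥ ⊗ (p1⊥ ⊗ p1⊥)), (p1 ⅋ p1)
    [⊗]  ⊢ p1, p1, p1, (p1⊥ ⊗ (p1⊥ ⊗ p1⊥))
      [Ax]  ⊢ p1, p1⊥
      [⊗]  ⊢ p1, p1, (p1⊥ ⊗ p1⊥)
        [Ax]  ⊢ p1, p1⊥
        [Ax]  ⊢ p1, p1⊥

Result: YES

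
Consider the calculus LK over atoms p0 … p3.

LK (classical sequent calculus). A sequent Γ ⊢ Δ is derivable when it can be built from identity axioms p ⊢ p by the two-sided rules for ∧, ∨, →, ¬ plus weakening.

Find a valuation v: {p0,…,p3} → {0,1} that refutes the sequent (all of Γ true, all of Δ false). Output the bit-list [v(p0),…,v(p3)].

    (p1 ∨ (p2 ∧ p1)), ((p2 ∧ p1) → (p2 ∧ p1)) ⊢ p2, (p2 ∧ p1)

Truth-table refutation:
  v=0000: Γ:[(p1 ∨ (p2 ∧ p1))=F, ((p2 ∧ p1) → (p2 ∧ p1))=T] Δ:[p2=F, (p2 ∧ p1)=F] refutes=False
  v=0001: Γ:[(p1 ∨ (p2 ∧ p1))=F, ((p2 ∧ p1) → (p2 ∧ p1))=T] Δ:[p2=F, (p2 ∧ p1)=F] refutes=False
  v=0010: Γ:[(p1 ∨ (p2 ∧ p1))=F, ((p2 ∧ p1) → (p2 ∧ p1))=T] Δ:[p2=T, (p2 ∧ p1)=F] refutes=False
  v=0011: Γ:[(p1 ∨ (p2 ∧ p1))=F, ((p2 ∧ p1) → (p2 ∧ p1))=T] Δ:[p2=T, (p2 ∧ p1)=F] refutes=False
  v=0100: Γ:[(p1 ∨ (p2 ∧ p1))=T, ((p2 ∧ p1) → (p2 ∧ p1))=T] Δ:[p2=F, (p2 ∧ p1)=F] refutes=True  ← countermodel

Result: [0, 1, 0, 0]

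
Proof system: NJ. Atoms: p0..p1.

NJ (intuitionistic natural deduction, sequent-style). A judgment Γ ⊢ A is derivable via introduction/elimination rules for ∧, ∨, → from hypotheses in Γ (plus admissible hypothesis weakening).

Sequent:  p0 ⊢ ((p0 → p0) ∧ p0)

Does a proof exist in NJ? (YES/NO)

Derivation (root first):
[∧I] p0 ⊢ ((p0 → p0) ∧ p0)
  [→I]  ⊢ (p0 → p0)
    [Ax] p0 ⊢ p0
  [Ax] p0 ⊢ p0

Result: YES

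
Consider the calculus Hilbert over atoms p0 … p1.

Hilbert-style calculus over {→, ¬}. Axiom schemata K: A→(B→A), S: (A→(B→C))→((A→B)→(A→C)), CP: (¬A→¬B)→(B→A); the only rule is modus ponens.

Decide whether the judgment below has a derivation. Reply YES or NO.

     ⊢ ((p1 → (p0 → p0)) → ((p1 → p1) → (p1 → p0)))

Truth-table refutation:
  v=00: Γ:[] Δ:[((p1 → (p0 → p0)) → ((p1 → p1) → (p1 → p0)))=T] refutes=False
  v=01: Γ:[] Δ:[((p1 → (p0 → p0)) → ((p1 → p1) → (p1 → p0)))=F] refutes=True  ← countermodel

Result: NO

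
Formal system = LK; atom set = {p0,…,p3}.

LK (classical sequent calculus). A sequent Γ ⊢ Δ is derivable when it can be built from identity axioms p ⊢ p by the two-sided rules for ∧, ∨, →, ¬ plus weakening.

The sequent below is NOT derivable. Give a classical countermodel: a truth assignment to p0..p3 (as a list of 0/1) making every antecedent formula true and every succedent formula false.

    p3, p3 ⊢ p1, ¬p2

Enumerate valuations to refute Γ ⊢ Δ:
  v=0000: Γ:[p3=F, p3=F] Δ:[p1=F, ¬p2=T] refutes=False
  v=0001: Γ:[p3=T, p3=T] Δ:[p1=F, ¬p2=T] refutes=False
  v=0010: Γ:[p3=F, p3=F] Δ:[p1=F, ¬p2=F] refutes=False
  v=0011: Γ:[p3=T, p3=T] Δ:[p1=F, ¬p2=F] refutes=True  ← countermodel

Result: [0, 0, 1, 1]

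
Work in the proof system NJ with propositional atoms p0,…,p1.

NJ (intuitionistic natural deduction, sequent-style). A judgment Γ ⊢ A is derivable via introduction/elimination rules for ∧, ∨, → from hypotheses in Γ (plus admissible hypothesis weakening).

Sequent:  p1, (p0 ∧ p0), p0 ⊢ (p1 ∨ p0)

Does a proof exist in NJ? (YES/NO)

Derivation (root first):
[Wk] p1, (p0 ∧ p0), p0 ⊢ (p1 ∨ p0)
  [Wk] p1, (p0 ∧ p0) ⊢ (p1 ∨ p0)
    [∨I₁] p1 ⊢ (p1 ∨ p0)
      [Ax] p1 ⊢ p1

Result: YES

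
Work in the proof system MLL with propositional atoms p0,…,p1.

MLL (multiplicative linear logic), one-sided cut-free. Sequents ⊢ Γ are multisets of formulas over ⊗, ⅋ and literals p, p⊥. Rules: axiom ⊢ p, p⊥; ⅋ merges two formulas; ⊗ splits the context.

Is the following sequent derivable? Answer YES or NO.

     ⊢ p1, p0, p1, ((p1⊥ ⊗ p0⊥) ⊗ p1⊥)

Derivation (root first):
[⊗]  ⊢ p1, p0, p1, ((p1⊥ ⊗ p0⊥) ⊗ p1⊥)
  [⊗]  ⊢ p1, p0, (p1⊥ ⊗ p0⊥)
    [Ax]  ⊢ p1, p1⊥
    [Ax]  ⊢ p0, p0⊥
  [Ax]  ⊢ p1, p1⊥

Result: YES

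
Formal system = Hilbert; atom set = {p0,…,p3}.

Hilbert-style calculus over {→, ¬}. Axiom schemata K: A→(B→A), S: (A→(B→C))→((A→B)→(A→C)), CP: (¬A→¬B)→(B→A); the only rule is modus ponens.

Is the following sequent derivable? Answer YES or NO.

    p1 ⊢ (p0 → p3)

Search for a countermodel by truth-table:
  v=0000: Γ:[p1=F] Δ:[(p0 → p3)=T] refutes=False
  v=0001: Γ:[p1=F] Δ:[(p0 → p3)=T] refutes=False
  v=0010: Γ:[p1=F] Δ:[(p0 → p3)=T] refutes=False
  v=0011: Γ:[p1=F] Δ:[(p0 → p3)=T] refutes=False
  v=0100: Γ:[p1=T] Δ:[(p0 → p3)=T] refutes=False
  v=0101: Γ:[p1=T] Δ:[(p0 → p3)=T] refutes=False
  v=0110: Γ:[p1=T] Δ:[(p0 → p3)=T] refutes=False
  v=0111: Γ:[p1=T] Δ:[(p0 → p3)=T] refutes=False
  v=1000: Γ:[p1=F] Δ:[(p0 → p3)=F] refutes=False
  v=1001: Γ:[p1=F] Δ:[(p0 → p3)=T] refutes=False
  v=1010: Γ:[p1=F] Δ:[(p0 → p3)=F] refutes=False
  v=1011: Γ:[p1=F] Δ:[(p0 → p3)=T] refutes=False
  v=1100: Γ:[p1=T] Δ:[(p0 → p3)=F] refutes=True  ← countermodel

Result: NO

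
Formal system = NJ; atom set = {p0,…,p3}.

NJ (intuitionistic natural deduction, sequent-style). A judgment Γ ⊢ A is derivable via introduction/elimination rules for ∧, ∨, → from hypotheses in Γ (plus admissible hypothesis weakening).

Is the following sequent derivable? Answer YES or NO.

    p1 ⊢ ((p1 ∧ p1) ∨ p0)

Derivation trace:
[∨I₁] p1 ⊢ ((p1 ∧ p1) ∨ p0)
  [∧I] p1 ⊢ (p1 ∧ p1)
    [Ax] p1 ⊢ p1
    [Ax] p1 ⊢ p1

Result: YES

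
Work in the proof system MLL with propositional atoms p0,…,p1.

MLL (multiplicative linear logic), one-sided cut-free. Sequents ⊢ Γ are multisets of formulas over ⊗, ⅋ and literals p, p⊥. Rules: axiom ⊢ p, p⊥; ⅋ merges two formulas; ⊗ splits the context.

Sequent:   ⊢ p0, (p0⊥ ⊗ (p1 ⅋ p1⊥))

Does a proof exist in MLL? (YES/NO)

Derivation (root first):
[⊗]  ⊢ p0, (p0⊥ ⊗ (p1 ⅋ p1⊥))
  [Ax]  ⊢ p0, p0⊥
  [⅋]  ⊢ (p1 ⅋ p1⊥)
    [Ax]  ⊢ p1, p1⊥

Result: YES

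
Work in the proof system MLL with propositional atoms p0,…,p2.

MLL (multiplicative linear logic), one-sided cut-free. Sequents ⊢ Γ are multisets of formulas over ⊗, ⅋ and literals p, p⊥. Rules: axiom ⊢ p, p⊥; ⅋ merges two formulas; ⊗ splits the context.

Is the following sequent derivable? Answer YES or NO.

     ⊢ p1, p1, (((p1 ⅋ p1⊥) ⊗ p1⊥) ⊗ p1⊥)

Proof tree:
[⊗]  ⊢ p1, p1, (((p1 ⅋ p1⊥) ⊗ p1⊥) ⊗ p1⊥)
  [⊗]  ⊢ p1, ((p1 ⅋ p1⊥) ⊗ p1⊥)
    [⅋]  ⊢ (p1 ⅋ p1⊥)
      [Ax]  ⊢ p1, p1⊥
    [Ax]  ⊢ p1, p1⊥
  [Ax]  ⊢ p1, p1⊥

Result: YES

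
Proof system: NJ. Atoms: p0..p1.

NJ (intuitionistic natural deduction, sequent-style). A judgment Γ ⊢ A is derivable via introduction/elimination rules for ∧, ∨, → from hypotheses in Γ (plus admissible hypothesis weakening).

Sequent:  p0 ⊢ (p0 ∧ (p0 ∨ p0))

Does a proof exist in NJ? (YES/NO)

Derivation trace:
[∧I] p0 ⊢ (p0 ∧ (p0 ∨ p0))
  [Ax] p0 ⊢ p0
  [∨I₁] p0 ⊢ (p0 ∨ p0)
    [Ax] p0 ⊢ p0

Result: YES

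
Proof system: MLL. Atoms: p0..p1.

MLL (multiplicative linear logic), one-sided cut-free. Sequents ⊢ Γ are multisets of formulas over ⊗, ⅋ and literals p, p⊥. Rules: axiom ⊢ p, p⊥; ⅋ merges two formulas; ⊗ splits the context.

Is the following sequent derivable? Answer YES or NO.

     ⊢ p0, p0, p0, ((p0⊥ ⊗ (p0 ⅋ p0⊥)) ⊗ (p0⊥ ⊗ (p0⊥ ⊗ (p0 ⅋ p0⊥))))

Proof tree:
[⊗]  ⊢ p0, p0, p0, ((p0⊥ ⊗ (p0 ⅋ p0⊥)) ⊗ (p0⊥ ⊗ (p0⊥ ⊗ (p0 ⅋ p0⊥))))
  [⊗]  ⊢ p0, (p0⊥ ⊗ (p0 ⅋ p0⊥))
    [Ax]  ⊢ p0, p0⊥
    [⅋]  ⊢ (p0 ⅋ p0⊥)
      [Ax]  ⊢ p0, p0⊥
  [⊗]  ⊢ p0, p0, (p0⊥ ⊗ (p0⊥ ⊗ (p0 ⅋ p0⊥)))
    [Ax]  ⊢ p0, p0⊥
    [⊗]  ⊢ p0, (p0⊥ ⊗ (p0 ⅋ p0⊥))
      [Ax]  ⊢ p0, p0⊥
      [⅋]  ⊢ (p0 ⅋ p0⊥)
        [Ax]  ⊢ p0, p0⊥

Result: YES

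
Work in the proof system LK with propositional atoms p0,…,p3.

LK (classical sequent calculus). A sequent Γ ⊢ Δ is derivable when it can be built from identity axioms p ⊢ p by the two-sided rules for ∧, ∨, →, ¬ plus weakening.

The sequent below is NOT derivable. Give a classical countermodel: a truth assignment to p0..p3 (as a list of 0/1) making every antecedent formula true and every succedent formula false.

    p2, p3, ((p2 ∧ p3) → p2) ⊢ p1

Enumerate valuations to refute Γ ⊢ Δ:
  v=0000: Γ:[p2=F, p3=F, ((p2 ∧ p3) → p2)=T] Δ:[p1=F] refutes=False
  v=0001: Γ:[p2=F, p3=T, ((p2 ∧ p3) → p2)=T] Δ:[p1=F] refutes=False
  v=0010: Γ:[p2=T, p3=F, ((p2 ∧ p3) → p2)=T] Δ:[p1=F] refutes=False
  v=0011: Γ:[p2=T, p3=T, ((p2 ∧ p3) → p2)=T] Δ:[p1=F] refutes=True  ← countermodel

Result: [0, 0, 1, 1]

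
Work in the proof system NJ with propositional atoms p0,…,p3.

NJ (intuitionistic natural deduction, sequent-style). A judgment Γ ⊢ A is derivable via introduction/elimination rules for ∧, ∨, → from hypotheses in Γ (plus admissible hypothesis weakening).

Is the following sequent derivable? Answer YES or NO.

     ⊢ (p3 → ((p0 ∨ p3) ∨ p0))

Derivation (root first):
[→I]  ⊢ (p3 → ((p0 ∨ p3) ∨ p0))
  [∨I₁] p3 ⊢ ((p0 ∨ p3) ∨ p0)
    [∨I₂] p3 ⊢ (p0 ∨ p3)
      [Ax] p3 ⊢ p3

Result: YES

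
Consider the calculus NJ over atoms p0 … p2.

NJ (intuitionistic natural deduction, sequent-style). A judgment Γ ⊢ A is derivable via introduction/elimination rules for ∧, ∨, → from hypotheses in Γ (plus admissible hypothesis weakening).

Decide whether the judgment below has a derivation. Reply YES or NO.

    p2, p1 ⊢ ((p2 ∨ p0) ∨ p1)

Derivation trace:
[∨I₁] p2, p1 ⊢ ((p2 ∨ p0) ∨ p1)
  [∨I₁] p2, p1 ⊢ (p2 ∨ p0)
    [Wk] p2, p1 ⊢ p2
      [Ax] p2 ⊢ p2

Result: YES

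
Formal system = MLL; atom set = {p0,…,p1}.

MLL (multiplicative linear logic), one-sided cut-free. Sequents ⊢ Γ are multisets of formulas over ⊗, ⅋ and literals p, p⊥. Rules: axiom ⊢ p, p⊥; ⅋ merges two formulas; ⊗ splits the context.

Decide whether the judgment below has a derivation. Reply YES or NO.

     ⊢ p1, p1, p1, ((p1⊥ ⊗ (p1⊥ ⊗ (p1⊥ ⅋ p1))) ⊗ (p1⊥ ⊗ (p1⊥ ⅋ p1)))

Proof tree:
[⊗]  ⊢ p1, p1, p1, ((p1⊥ ⊗ (p1⊥ ⊗ (p1⊥ ⅋ p1))) ⊗ (p1⊥ ⊗ (p1⊥ ⅋ p1)))
  [⊗]  ⊢ p1, p1, (p1⊥ ⊗ (p1⊥ ⊗ (p1⊥ ⅋ p1)))
    [Ax]  ⊢ p1, p1⊥
    [⊗]  ⊢ p1, (p1⊥ ⊗ (p1⊥ ⅋ p1))
      [Ax]  ⊢ p1, p1⊥
      [⅋]  ⊢ (p1⊥ ⅋ p1)
        [Ax]  ⊢ p1, p1⊥
  [⊗]  ⊢ p1, (p1⊥ ⊗ (p1⊥ ⅋ p1))
    [Ax]  ⊢ p1, p1⊥
    [⅋]  ⊢ (p1⊥ ⅋ p1)
      [Ax]  ⊢ p1, p1⊥

Result: YES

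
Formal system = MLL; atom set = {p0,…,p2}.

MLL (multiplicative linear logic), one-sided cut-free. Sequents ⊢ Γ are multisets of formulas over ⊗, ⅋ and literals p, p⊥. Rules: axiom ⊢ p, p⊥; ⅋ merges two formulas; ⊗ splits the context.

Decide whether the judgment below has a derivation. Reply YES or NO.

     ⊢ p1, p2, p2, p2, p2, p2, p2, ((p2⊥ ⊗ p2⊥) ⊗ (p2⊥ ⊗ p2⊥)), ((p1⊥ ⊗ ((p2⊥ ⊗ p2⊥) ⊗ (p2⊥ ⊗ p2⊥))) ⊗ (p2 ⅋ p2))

Derivation trace:
[⊗]  ⊢ p1, p2, p2, p2, p2, p2, p2, ((p2⊥ ⊗ p2⊥) ⊗ (p2⊥ ⊗ p2⊥)), ((p1⊥ ⊗ ((p2⊥ ⊗ p2⊥) ⊗ (p2⊥ ⊗ p2⊥))) ⊗ (p2 ⅋ p2))
  [⊗]  ⊢ p1, p2, p2, p2, p2, (p1⊥ ⊗ ((p2⊥ ⊗ p2⊥) ⊗ (p2⊥ ⊗ p2⊥)))
    [Ax]  ⊢ p1, p1⊥
    [⊗]  ⊢ p2, p2, p2, p2, ((p2⊥ ⊗ p2⊥) ⊗ (p2⊥ ⊗ p2⊥))
      [⊗]  ⊢ p2, p2, (p2⊥ ⊗ p2⊥)
        [Ax]  ⊢ p2, p2⊥
        [Ax]  ⊢ p2, p2⊥
      [⊗]  ⊢ p2, p2, (p2⊥ ⊗ p2⊥)
        [Ax]  ⊢ p2, p2⊥
        [Ax]  ⊢ p2, p2⊥
  [⅋]  ⊢ p2, p2, ((p2⊥ ⊗ p2⊥) ⊗ (p2⊥ ⊗ p2⊥)), (p2 ⅋ p2)
    [⊗]  ⊢ p2, p2, p2, p2, ((p2⊥ ⊗ p2⊥) ⊗ (p2⊥ ⊗ p2⊥))
      [⊗]  ⊢ p2, p2, (p2⊥ ⊗ p2⊥)
        [Ax]  ⊢ p2, p2⊥
        [Ax]  ⊢ p2, p2⊥
      [⊗]  ⊢ p2, p2, (p2⊥ ⊗ p2⊥)
        [Ax]  ⊢ p2, p2⊥
        [Ax]  ⊢ p2, p2⊥

Result: YES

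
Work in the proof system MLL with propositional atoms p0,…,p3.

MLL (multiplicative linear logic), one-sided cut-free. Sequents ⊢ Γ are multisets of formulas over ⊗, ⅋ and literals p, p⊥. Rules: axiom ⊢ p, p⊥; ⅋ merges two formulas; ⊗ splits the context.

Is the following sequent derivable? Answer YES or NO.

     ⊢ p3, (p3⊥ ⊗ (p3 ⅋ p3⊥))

Derivation (root first):
[⊗]  ⊢ p3, (p3⊥ ⊗ (p3 ⅋ p3⊥))
  [Ax]  ⊢ p3, p3⊥
  [⅋]  ⊢ (p3 ⅋ p3⊥)
    [Ax]  ⊢ p3, p3⊥

Result: YES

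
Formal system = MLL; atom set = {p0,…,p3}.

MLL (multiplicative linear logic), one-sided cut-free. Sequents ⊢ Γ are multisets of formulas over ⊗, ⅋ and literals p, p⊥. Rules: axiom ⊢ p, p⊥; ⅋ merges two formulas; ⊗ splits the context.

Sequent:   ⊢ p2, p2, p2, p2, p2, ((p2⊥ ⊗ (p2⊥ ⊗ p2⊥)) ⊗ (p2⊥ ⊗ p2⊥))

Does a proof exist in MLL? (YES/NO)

Derivation trace:
[⊗]  ⊢ p2, p2, p2, p2, p2, ((p2⊥ ⊗ (p2⊥ ⊗ p2⊥)) ⊗ (p2⊥ ⊗ p2⊥))
  [⊗]  ⊢ p2, p2, p2, (p2⊥ ⊗ (p2⊥ ⊗ p2⊥))
    [Ax]  ⊢ p2, p2⊥
    [⊗]  ⊢ p2, p2, (p2⊥ ⊗ p2⊥)
      [Ax]  ⊢ p2, p2⊥
      [Ax]  ⊢ p2, p2⊥
  [⊗]  ⊢ p2, p2, (p2⊥ ⊗ p2⊥)
    [Ax]  ⊢ p2, p2⊥
    [Ax]  ⊢ p2, p2⊥

Result: YES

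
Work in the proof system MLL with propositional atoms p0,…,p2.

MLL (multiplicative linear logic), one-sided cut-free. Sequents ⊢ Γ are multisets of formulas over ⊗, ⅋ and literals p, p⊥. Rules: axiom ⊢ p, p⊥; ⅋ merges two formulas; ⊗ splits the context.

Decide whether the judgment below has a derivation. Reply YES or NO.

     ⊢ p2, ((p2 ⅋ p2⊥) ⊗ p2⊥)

Derivation (root first):
[⊗]  ⊢ p2, ((p2 ⅋ p2⊥) ⊗ p2⊥)
  [⅋]  ⊢ (p2 ⅋ p2⊥)
    [Ax]  ⊢ p2, p2⊥
  [Ax]  ⊢ p2, p2⊥

Result: YES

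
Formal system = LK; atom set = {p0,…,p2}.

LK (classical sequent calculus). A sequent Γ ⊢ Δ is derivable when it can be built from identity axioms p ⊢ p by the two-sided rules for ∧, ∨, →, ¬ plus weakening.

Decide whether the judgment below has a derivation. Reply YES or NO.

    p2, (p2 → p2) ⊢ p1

Search for a countermodel by truth-table:
  v=000: Γ:[p2=F, (p2 → p2)=T] Δ:[p1=F] refutes=False
  v=001: Γ:[p2=T, (p2 → p2)=T] Δ:[p1=F] refutes=True  ← countermodel

Result: NO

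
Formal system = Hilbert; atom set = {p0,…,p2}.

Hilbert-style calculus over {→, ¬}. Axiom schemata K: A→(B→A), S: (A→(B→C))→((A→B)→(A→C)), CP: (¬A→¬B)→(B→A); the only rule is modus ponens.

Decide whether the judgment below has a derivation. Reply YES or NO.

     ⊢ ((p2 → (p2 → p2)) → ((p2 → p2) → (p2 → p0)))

Search for a countermodel by truth-table:
  v=000: Γ:[] Δ:[((p2 → (p2 → p2)) → ((p2 → p2) → (p2 → p0)))=T] refutes=False
  v=001: Γ:[] Δ:[((p2 → (p2 → p2)) → ((p2 → p2) → (p2 → p0)))=F] refutes=True  ← countermodel

Result: NO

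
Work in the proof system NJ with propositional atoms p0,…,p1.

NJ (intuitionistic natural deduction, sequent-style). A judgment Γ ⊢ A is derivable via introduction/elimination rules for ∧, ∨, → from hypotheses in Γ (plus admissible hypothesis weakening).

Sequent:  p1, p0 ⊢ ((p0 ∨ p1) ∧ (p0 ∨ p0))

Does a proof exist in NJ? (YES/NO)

Derivation trace:
[∧I] p1, p0 ⊢ ((p0 ∨ p1) ∧ (p0 ∨ p0))
  [∨I₂] p1 ⊢ (p0 ∨ p1)
    [Ax] p1 ⊢ p1
  [∨I₂] p0 ⊢ (p0 ∨ p0)
    [Ax] p0 ⊢ p0

Result: YES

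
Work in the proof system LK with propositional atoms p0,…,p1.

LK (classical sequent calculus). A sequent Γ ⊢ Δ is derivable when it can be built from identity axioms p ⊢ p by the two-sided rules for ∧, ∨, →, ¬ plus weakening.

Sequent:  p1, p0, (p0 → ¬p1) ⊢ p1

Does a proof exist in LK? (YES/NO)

Derivation trace:
[→L] p1, p0, (p0 → ¬p1) ⊢ p1
  [Ax] p0 ⊢ p0
  [¬L] p1, ¬p1 ⊢ p1
    [WR] p1 ⊢ p1, p1
      [Ax] p1 ⊢ p1

Result: YES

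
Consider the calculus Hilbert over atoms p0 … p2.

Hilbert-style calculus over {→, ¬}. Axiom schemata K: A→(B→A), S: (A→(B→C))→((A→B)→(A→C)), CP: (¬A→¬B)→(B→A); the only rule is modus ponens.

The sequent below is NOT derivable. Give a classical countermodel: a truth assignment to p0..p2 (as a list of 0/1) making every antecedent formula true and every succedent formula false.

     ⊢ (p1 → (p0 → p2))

Search for a countermodel by truth-table:
  v=000: Γ:[] Δ:[(p1 → (p0 → p2))=T] refutes=False
  v=001: Γ:[] Δ:[(p1 → (p0 → p2))=T] refutes=False
  v=010: Γ:[] Δ:[(p1 → (p0 → p2))=T] refutes=False
  v=011: Γ:[] Δ:[(p1 → (p0 → p2))=T] refutes=False
  v=100: Γ:[] Δ:[(p1 → (p0 → p2))=T] refutes=False
  v=101: Γ:[] Δ:[(p1 → (p0 → p2))=T] refutes=False
  v=110: Γ:[] Δ:[(p1 → (p0 → p2))=F] refutes=True  ← countermodel

Result: [1, 1, 0]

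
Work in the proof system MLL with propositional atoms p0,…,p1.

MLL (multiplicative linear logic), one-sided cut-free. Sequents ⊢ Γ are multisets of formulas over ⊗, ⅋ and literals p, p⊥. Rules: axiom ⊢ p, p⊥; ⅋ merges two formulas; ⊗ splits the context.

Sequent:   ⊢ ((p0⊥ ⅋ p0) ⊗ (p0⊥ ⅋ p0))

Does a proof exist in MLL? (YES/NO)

Proof tree:
[⊗]  ⊢ ((p0⊥ ⅋ p0) ⊗ (p0⊥ ⅋ p0))
  [⅋]  ⊢ (p0⊥ ⅋ p0)
    [Ax]  ⊢ p0, p0⊥
  [⅋]  ⊢ (p0⊥ ⅋ p0)
    [Ax]  ⊢ p0, p0⊥

Result: YES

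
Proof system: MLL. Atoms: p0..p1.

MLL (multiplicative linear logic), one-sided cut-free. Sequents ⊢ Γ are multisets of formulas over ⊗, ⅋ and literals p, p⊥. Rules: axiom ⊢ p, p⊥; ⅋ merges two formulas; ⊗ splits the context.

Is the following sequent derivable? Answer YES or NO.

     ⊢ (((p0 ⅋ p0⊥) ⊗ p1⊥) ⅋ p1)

Proof tree:
[⅋]  ⊢ (((p0 ⅋ p0⊥) ⊗ p1⊥) ⅋ p1)
  [⊗]  ⊢ p1, ((p0 ⅋ p0⊥) ⊗ p1⊥)
    [⅋]  ⊢ (p0 ⅋ p0⊥)
      [Ax]  ⊢ p0, p0⊥
    [Ax]  ⊢ p1, p1⊥

Result: YES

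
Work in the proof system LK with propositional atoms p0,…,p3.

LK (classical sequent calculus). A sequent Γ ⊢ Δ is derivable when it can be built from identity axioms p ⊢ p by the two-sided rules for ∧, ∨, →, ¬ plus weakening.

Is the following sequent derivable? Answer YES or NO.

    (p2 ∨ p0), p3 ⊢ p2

Search for a countermodel by truth-table:
  v=0000: Γ:[(p2 ∨ p0)=F, p3=F] Δ:[p2=F] refutes=False
  v=0001: Γ:[(p2 ∨ p0)=F, p3=T] Δ:[p2=F] refutes=False
  v=0010: Γ:[(p2 ∨ p0)=T, p3=F] Δ:[p2=T] refutes=False
  v=0011: Γ:[(p2 ∨ p0)=T, p3=T] Δ:[p2=T] refutes=False
  v=0100: Γ:[(p2 ∨ p0)=F, p3=F] Δ:[p2=F] refutes=False
  v=0101: Γ:[(p2 ∨ p0)=F, p3=T] Δ:[p2=F] refutes=False
  v=0110: Γ:[(p2 ∨ p0)=T, p3=F] Δ:[p2=T] refutes=False
  v=0111: Γ:[(p2 ∨ p0)=T, p3=T] Δ:[p2=T] refutes=False
  v=1000: Γ:[(p2 ∨ p0)=T, p3=F] Δ:[p2=F] refutes=False
  v=1001: Γ:[(p2 ∨ p0)=T, p3=T] Δ:[p2=F] refutes=True  ← countermodel

Result: NO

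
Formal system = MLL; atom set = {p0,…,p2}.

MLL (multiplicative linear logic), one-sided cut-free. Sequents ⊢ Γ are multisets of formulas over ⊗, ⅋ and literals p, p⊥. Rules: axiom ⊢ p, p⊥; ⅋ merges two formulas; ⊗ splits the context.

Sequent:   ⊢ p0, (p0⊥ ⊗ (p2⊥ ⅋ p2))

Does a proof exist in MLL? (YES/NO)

Derivation trace:
[⊗]  ⊢ p0, (p0⊥ ⊗ (p2⊥ ⅋ p2))
  [Ax]  ⊢ p0, p0⊥
  [⅋]  ⊢ (p2⊥ ⅋ p2)
    [Ax]  ⊢ p2, p2⊥

Result: YES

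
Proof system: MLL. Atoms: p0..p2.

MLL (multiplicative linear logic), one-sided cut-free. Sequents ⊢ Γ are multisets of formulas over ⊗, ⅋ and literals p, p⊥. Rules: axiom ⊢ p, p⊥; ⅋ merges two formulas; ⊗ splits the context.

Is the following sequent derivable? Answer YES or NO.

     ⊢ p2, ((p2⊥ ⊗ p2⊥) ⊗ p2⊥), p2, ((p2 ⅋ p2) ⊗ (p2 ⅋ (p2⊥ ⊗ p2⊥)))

Derivation trace:
[⊗]  ⊢ p2, ((p2⊥ ⊗ p2⊥) ⊗ p2⊥), p2, ((p2 ⅋ p2) ⊗ (p2 ⅋ (p2⊥ ⊗ p2⊥)))
  [⅋]  ⊢ p2, ((p2⊥ ⊗ p2⊥) ⊗ p2⊥), (p2 ⅋ p2)
    [⊗]  ⊢ p2, p2, p2, ((p2⊥ ⊗ p2⊥) ⊗ p2⊥)
      [⊗]  ⊢ p2, p2, (p2⊥ ⊗ p2⊥)
        [Ax]  ⊢ p2, p2⊥
        [Ax]  ⊢ p2, p2⊥
      [Ax]  ⊢ p2, p2⊥
  [⅋]  ⊢ p2, (p2 ⅋ (p2⊥ ⊗ p2⊥))
    [⊗]  ⊢ p2, p2, (p2⊥ ⊗ p2⊥)
      [Ax]  ⊢ p2, p2⊥
      [Ax]  ⊢ p2, p2⊥

Result: YES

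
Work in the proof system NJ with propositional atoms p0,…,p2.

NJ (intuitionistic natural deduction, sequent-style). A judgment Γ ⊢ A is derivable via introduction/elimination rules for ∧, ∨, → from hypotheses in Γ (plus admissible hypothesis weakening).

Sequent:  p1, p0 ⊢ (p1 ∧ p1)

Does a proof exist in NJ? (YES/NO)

Derivation trace:
[∧I] p1, p0 ⊢ (p1 ∧ p1)
  [Ax] p1 ⊢ p1
  [Wk] p1, p0 ⊢ p1
    [Ax] p1 ⊢ p1

Result: YES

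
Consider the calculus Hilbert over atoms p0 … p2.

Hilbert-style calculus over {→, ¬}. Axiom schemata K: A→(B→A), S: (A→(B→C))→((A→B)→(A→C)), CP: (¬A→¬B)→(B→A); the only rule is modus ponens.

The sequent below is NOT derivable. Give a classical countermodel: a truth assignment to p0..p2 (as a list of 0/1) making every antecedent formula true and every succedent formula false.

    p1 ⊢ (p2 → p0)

Truth-table refutation:
  v=000: Γ:[p1=F] Δ:[(p2 → p0)=T] refutes=False
  v=001: Γ:[p1=F] Δ:[(p2 → p0)=F] refutes=False
  v=010: Γ:[p1=T] Δ:[(p2 → p0)=T] refutes=False
  v=011: Γ:[p1=T] Δ:[(p2 → p0)=F] refutes=True  ← countermodel

Result: [0, 1, 1]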